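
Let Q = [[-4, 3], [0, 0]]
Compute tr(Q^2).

16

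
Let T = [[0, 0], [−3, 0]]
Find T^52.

T is strictly triangular, hence nilpotent: T^2 = 0, so T^52 = 0.

[[0, 0], [0, 0]]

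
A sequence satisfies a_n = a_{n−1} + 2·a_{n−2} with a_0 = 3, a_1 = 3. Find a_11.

4095

With companion matrix A = [[1, 2], [1, 0]], [a_n, a_{n−1}]ᵀ = A·[a_{n−1}, a_{n−2}]ᵀ, so [a_11, a_10]ᵀ = A^10·[a_1, a_0]ᵀ.
A^10 = [[683, 682], [341, 342]], giving [a_11, a_10]ᵀ = [[4095], [2049]].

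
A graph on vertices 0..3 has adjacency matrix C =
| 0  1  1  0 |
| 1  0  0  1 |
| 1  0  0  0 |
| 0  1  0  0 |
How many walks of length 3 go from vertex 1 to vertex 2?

0

The number of length-3 walks from vertex 1 to vertex 2 is entry (1,2) of C^3, where C is the adjacency matrix.
C^2 = [[2, 0, 0, 1], [0, 2, 1, 0], [0, 1, 1, 0], [1, 0, 0, 1]]
C^3 = [[0, 3, 2, 0], [3, 0, 0, 2], [2, 0, 0, 1], [0, 2, 1, 0]]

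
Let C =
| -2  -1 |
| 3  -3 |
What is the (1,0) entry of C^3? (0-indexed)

48

C^2 = [[1, 5], [-15, 6]]
C^3 = [[13, -16], [48, -3]]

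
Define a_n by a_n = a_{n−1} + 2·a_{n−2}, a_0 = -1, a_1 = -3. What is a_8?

-341

With companion matrix Q = [[1, 2], [1, 0]], [a_n, a_{n−1}]ᵀ = Q·[a_{n−1}, a_{n−2}]ᵀ, so [a_8, a_7]ᵀ = Q⁷·[a_1, a_0]ᵀ.
Q⁷ = [[85, 86], [43, 42]], giving [a_8, a_7]ᵀ = [[-341], [-171]].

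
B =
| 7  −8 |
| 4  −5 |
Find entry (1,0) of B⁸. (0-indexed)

6560

tr B = 2 and det B = −3, so the characteristic polynomial is λ² − (2)λ + (−3) with roots −1 and 3.
Eigenvectors give P = [[−1, 2], [−1, 1]] with P⁻¹ = [[1, −2], [1, −1]], and B = P·diag(−1, 3)·P⁻¹.
Then B⁸ = P·diag(1, 6561)·P⁻¹ = [[−1, 13122], [−1, 6561]] · [[1, −2], [1, −1]] = [[13121, −13120], [6560, −6559]].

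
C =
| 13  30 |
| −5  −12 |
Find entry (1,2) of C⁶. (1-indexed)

tr C = 1 and det C = −6, so the characteristic polynomial is λ² − (1)λ + (−6) with roots 3 and −2.
Eigenvectors give P = [[3, 2], [−1, −1]] with P⁻¹ = [[1, 2], [−1, −3]], and C = P·diag(3, −2)·P⁻¹.
Then C⁶ = P·diag(729, 64)·P⁻¹ = [[2187, 128], [−729, −64]] · [[1, 2], [−1, −3]] = [[2059, 3990], [−665, −1266]].

3990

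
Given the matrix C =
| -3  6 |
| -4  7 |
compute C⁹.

tr C = 4 and det C = 3, so the characteristic polynomial is λ² − (4)λ + (3) with roots 1 and 3.
Eigenvectors give P = [[3, 1], [2, 1]] with P⁻¹ = [[1, -1], [-2, 3]], and C = P·diag(1, 3)·P⁻¹.
Then C⁹ = P·diag(1, 19683)·P⁻¹ = [[3, 19683], [2, 19683]] · [[1, -1], [-2, 3]] = [[-39363, 59046], [-39364, 59047]].

[[-39363, 59046], [-39364, 59047]]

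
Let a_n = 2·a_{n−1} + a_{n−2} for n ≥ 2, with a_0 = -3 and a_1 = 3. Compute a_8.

With companion matrix Q = [[2, 1], [1, 0]], [a_n, a_{n−1}]ᵀ = Q·[a_{n−1}, a_{n−2}]ᵀ, so [a_8, a_7]ᵀ = Q⁷·[a_1, a_0]ᵀ.
Q⁷ = [[408, 169], [169, 70]], giving [a_8, a_7]ᵀ = [[717], [297]].

717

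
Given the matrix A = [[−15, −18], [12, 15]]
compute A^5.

tr A = 0 and det A = −9, so the characteristic polynomial is λ² − (0)λ + (−9) with roots 3 and −3.
Eigenvectors give P = [[−1, 3], [1, −2]] with P⁻¹ = [[2, 3], [1, 1]], and A = P·diag(3, −3)·P⁻¹.
Then A^5 = P·diag(243, −243)·P⁻¹ = [[−243, −729], [243, 486]] · [[2, 3], [1, 1]] = [[−1215, −1458], [972, 1215]].

[[−1215, −1458], [972, 1215]]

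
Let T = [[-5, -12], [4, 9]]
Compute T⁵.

[[-725, -1452], [484, 969]]

tr T = 4 and det T = 3, so the characteristic polynomial is λ² − (4)λ + (3) with roots 3 and 1.
Eigenvectors give P = [[-3, 2], [2, -1]] with P⁻¹ = [[1, 2], [2, 3]], and T = P·diag(3, 1)·P⁻¹.
Then T⁵ = P·diag(243, 1)·P⁻¹ = [[-729, 2], [486, -1]] · [[1, 2], [2, 3]] = [[-725, -1452], [484, 969]].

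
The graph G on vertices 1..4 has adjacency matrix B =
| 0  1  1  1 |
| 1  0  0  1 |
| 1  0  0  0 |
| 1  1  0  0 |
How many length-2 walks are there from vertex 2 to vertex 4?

The number of length-2 walks from vertex 2 to vertex 4 is entry (2,4) of B^2, where B is the adjacency matrix.
B^2 = [[3, 1, 0, 1], [1, 2, 1, 1], [0, 1, 1, 1], [1, 1, 1, 2]]

1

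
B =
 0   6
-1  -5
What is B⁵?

tr B = -5 and det B = 6, so the characteristic polynomial is λ² − (-5)λ + (6) with roots -3 and -2.
Eigenvectors give P = [[-2, -3], [1, 1]] with P⁻¹ = [[1, 3], [-1, -2]], and B = P·diag(-3, -2)·P⁻¹.
Then B⁵ = P·diag(-243, -32)·P⁻¹ = [[486, 96], [-243, -32]] · [[1, 3], [-1, -2]] = [[390, 1266], [-211, -665]].

[[390, 1266], [-211, -665]]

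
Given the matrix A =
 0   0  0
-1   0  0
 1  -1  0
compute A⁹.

A is strictly triangular, hence nilpotent: A³ = 0, so A⁹ = 0.

[[0, 0, 0], [0, 0, 0], [0, 0, 0]]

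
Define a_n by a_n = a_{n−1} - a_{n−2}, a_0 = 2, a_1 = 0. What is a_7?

0

With companion matrix B = [[1, -1], [1, 0]], [a_n, a_{n−1}]ᵀ = B·[a_{n−1}, a_{n−2}]ᵀ, so [a_7, a_6]ᵀ = B^6·[a_1, a_0]ᵀ.
B^6 = [[1, 0], [0, 1]], giving [a_7, a_6]ᵀ = [[0], [2]].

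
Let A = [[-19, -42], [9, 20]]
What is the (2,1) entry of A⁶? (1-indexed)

tr A = 1 and det A = -2, so the characteristic polynomial is λ² − (1)λ + (-2) with roots -1 and 2.
Eigenvectors give P = [[7, 2], [-3, -1]] with P⁻¹ = [[1, 2], [-3, -7]], and A = P·diag(-1, 2)·P⁻¹.
Then A⁶ = P·diag(1, 64)·P⁻¹ = [[7, 128], [-3, -64]] · [[1, 2], [-3, -7]] = [[-377, -882], [189, 442]].

189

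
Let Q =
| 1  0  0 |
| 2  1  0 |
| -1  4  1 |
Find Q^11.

[[1, 0, 0], [22, 1, 0], [429, 44, 1]]

Q = I + N where N = [[0, 0, 0], [2, 0, 0], [-1, 4, 0]] is strictly lower-triangular, so N^3 = 0.
(I + N)^11 = I + 11·N + 55·N^2 = [[1, 0, 0], [22, 1, 0], [429, 44, 1]].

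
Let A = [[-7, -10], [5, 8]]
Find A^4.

tr A = 1 and det A = -6, so the characteristic polynomial is λ² − (1)λ + (-6) with roots -2 and 3.
Eigenvectors give P = [[-2, -1], [1, 1]] with P⁻¹ = [[-1, -1], [1, 2]], and A = P·diag(-2, 3)·P⁻¹.
Then A^4 = P·diag(16, 81)·P⁻¹ = [[-32, -81], [16, 81]] · [[-1, -1], [1, 2]] = [[-49, -130], [65, 146]].

[[-49, -130], [65, 146]]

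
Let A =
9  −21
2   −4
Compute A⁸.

tr A = 5 and det A = 6, so the characteristic polynomial is λ² − (5)λ + (6) with roots 3 and 2.
Eigenvectors give P = [[7, 3], [2, 1]] with P⁻¹ = [[1, −3], [−2, 7]], and A = P·diag(3, 2)·P⁻¹.
Then A⁸ = P·diag(6561, 256)·P⁻¹ = [[45927, 768], [13122, 256]] · [[1, −3], [−2, 7]] = [[44391, −132405], [12610, −37574]].

[[44391, −132405], [12610, −37574]]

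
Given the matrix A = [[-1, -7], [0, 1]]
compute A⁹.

[[-1, -7], [0, 1]]

A² = I (check: tr A = 0 and det A = -1), so A⁹ = A since 9 is odd.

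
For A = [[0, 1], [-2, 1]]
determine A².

[[-2, 1], [-2, -1]]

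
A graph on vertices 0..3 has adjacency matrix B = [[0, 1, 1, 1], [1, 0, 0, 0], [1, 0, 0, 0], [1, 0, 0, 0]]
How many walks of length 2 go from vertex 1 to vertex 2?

1

The number of length-2 walks from vertex 1 to vertex 2 is entry (1,2) of B², where B is the adjacency matrix.
B² = [[3, 0, 0, 0], [0, 1, 1, 1], [0, 1, 1, 1], [0, 1, 1, 1]]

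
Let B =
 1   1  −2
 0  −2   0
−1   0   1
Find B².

[[3, −1, −4], [0, 4, 0], [−2, −1, 3]]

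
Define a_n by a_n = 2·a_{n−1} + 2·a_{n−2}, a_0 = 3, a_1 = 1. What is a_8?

With companion matrix C = [[2, 2], [1, 0]], [a_n, a_{n−1}]ᵀ = C·[a_{n−1}, a_{n−2}]ᵀ, so [a_8, a_7]ᵀ = C⁷·[a_1, a_0]ᵀ.
C⁷ = [[896, 656], [328, 240]], giving [a_8, a_7]ᵀ = [[2864], [1048]].

2864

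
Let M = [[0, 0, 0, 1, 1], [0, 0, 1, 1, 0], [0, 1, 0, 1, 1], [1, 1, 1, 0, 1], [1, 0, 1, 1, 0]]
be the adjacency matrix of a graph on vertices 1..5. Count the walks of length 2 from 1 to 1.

2

The number of length-2 walks from vertex 1 to vertex 1 is entry (1,1) of M², where M is the adjacency matrix.
M² = [[2, 1, 2, 1, 1], [1, 2, 1, 1, 2], [2, 1, 3, 2, 1], [1, 1, 2, 4, 2], [1, 2, 1, 2, 3]]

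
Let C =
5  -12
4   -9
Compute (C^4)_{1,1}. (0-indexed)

tr C = -4 and det C = 3, so the characteristic polynomial is λ² − (-4)λ + (3) with roots -1 and -3.
Eigenvectors give P = [[2, -3], [1, -2]] with P⁻¹ = [[2, -3], [1, -2]], and C = P·diag(-1, -3)·P⁻¹.
Then C^4 = P·diag(1, 81)·P⁻¹ = [[2, -243], [1, -162]] · [[2, -3], [1, -2]] = [[-239, 480], [-160, 321]].

321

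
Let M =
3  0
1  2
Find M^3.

tr M = 5 and det M = 6, so the characteristic polynomial is λ² − (5)λ + (6) with roots 2 and 3.
Eigenvectors give P = [[0, 1], [−1, 1]] with P⁻¹ = [[1, −1], [1, 0]], and M = P·diag(2, 3)·P⁻¹.
Then M^3 = P·diag(8, 27)·P⁻¹ = [[0, 27], [−8, 27]] · [[1, −1], [1, 0]] = [[27, 0], [19, 8]].

[[27, 0], [19, 8]]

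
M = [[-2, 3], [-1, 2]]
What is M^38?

[[1, 0], [0, 1]]

M² = I (check: tr M = 0 and det M = -1), so M^38 = I since 38 is even.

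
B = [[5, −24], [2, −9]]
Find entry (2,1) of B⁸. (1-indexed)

−6560

tr B = −4 and det B = 3, so the characteristic polynomial is λ² − (−4)λ + (3) with roots −1 and −3.
Eigenvectors give P = [[4, 3], [1, 1]] with P⁻¹ = [[1, −3], [−1, 4]], and B = P·diag(−1, −3)·P⁻¹.
Then B⁸ = P·diag(1, 6561)·P⁻¹ = [[4, 19683], [1, 6561]] · [[1, −3], [−1, 4]] = [[−19679, 78720], [−6560, 26241]].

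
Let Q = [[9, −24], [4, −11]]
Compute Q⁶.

[[−1455, 4368], [−728, 2185]]

tr Q = −2 and det Q = −3, so the characteristic polynomial is λ² − (−2)λ + (−3) with roots −3 and 1.
Eigenvectors give P = [[−2, 3], [−1, 1]] with P⁻¹ = [[1, −3], [1, −2]], and Q = P·diag(−3, 1)·P⁻¹.
Then Q⁶ = P·diag(729, 1)·P⁻¹ = [[−1458, 3], [−729, 1]] · [[1, −3], [1, −2]] = [[−1455, 4368], [−728, 2185]].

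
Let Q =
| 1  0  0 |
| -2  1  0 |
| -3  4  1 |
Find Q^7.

Q = I + N where N = [[0, 0, 0], [-2, 0, 0], [-3, 4, 0]] is strictly lower-triangular, so N^3 = 0.
(I + N)^7 = I + 7·N + 21·N^2 = [[1, 0, 0], [-14, 1, 0], [-189, 28, 1]].

[[1, 0, 0], [-14, 1, 0], [-189, 28, 1]]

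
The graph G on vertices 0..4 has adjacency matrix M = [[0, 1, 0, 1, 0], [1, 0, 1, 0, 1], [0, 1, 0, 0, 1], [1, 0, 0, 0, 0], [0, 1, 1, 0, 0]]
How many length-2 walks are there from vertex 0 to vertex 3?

The number of length-2 walks from vertex 0 to vertex 3 is entry (0,3) of M², where M is the adjacency matrix.
M² = [[2, 0, 1, 0, 1], [0, 3, 1, 1, 1], [1, 1, 2, 0, 1], [0, 1, 0, 1, 0], [1, 1, 1, 0, 2]]

0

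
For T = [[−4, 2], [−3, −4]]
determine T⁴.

[[−284, −320], [480, −284]]

T² = [[10, −16], [24, 10]]
T³ = [[8, 84], [−126, 8]]
T⁴ = [[−284, −320], [480, −284]]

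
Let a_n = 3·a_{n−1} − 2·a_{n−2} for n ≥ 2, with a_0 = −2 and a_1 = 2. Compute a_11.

With companion matrix M = [[3, −2], [1, 0]], [a_n, a_{n−1}]ᵀ = M·[a_{n−1}, a_{n−2}]ᵀ, so [a_11, a_10]ᵀ = M¹⁰·[a_1, a_0]ᵀ.
M¹⁰ = [[2047, −2046], [1023, −1022]], giving [a_11, a_10]ᵀ = [[8186], [4090]].

8186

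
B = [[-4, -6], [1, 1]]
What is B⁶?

tr B = -3 and det B = 2, so the characteristic polynomial is λ² − (-3)λ + (2) with roots -2 and -1.
Eigenvectors give P = [[-3, -2], [1, 1]] with P⁻¹ = [[-1, -2], [1, 3]], and B = P·diag(-2, -1)·P⁻¹.
Then B⁶ = P·diag(64, 1)·P⁻¹ = [[-192, -2], [64, 1]] · [[-1, -2], [1, 3]] = [[190, 378], [-63, -125]].

[[190, 378], [-63, -125]]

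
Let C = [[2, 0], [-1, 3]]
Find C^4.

[[16, 0], [-65, 81]]

tr C = 5 and det C = 6, so the characteristic polynomial is λ² − (5)λ + (6) with roots 2 and 3.
Eigenvectors give P = [[1, 0], [1, -1]] with P⁻¹ = [[1, 0], [1, -1]], and C = P·diag(2, 3)·P⁻¹.
Then C^4 = P·diag(16, 81)·P⁻¹ = [[16, 0], [16, -81]] · [[1, 0], [1, -1]] = [[16, 0], [-65, 81]].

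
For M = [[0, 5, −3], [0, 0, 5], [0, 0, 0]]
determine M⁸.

[[0, 0, 0], [0, 0, 0], [0, 0, 0]]

M is strictly triangular, hence nilpotent: M³ = 0, so M⁸ = 0.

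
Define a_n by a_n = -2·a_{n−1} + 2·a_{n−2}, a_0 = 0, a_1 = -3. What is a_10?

20064

With companion matrix Q = [[-2, 2], [1, 0]], [a_n, a_{n−1}]ᵀ = Q·[a_{n−1}, a_{n−2}]ᵀ, so [a_10, a_9]ᵀ = Q⁹·[a_1, a_0]ᵀ.
Q⁹ = [[-6688, 4896], [2448, -1792]], giving [a_10, a_9]ᵀ = [[20064], [-7344]].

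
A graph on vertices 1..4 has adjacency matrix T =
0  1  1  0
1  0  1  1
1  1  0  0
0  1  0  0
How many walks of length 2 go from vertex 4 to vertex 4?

1

The number of length-2 walks from vertex 4 to vertex 4 is entry (4,4) of T², where T is the adjacency matrix.
T² = [[2, 1, 1, 1], [1, 3, 1, 0], [1, 1, 2, 1], [1, 0, 1, 1]]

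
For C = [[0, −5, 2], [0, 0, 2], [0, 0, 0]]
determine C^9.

[[0, 0, 0], [0, 0, 0], [0, 0, 0]]

C is strictly triangular, hence nilpotent: C^3 = 0, so C^9 = 0.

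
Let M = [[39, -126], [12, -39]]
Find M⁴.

[[81, 0], [0, 81]]

tr M = 0 and det M = -9, so the characteristic polynomial is λ² − (0)λ + (-9) with roots -3 and 3.
Eigenvectors give P = [[3, -7], [1, -2]] with P⁻¹ = [[-2, 7], [-1, 3]], and M = P·diag(-3, 3)·P⁻¹.
Then M⁴ = P·diag(81, 81)·P⁻¹ = [[243, -567], [81, -162]] · [[-2, 7], [-1, 3]] = [[81, 0], [0, 81]].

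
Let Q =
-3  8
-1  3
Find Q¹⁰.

[[1, 0], [0, 1]]

Q² = I (check: tr Q = 0 and det Q = -1), so Q¹⁰ = I since 10 is even.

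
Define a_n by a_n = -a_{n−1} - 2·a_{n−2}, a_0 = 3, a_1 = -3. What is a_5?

-15

With companion matrix B = [[-1, -2], [1, 0]], [a_n, a_{n−1}]ᵀ = B·[a_{n−1}, a_{n−2}]ᵀ, so [a_5, a_4]ᵀ = B⁴·[a_1, a_0]ᵀ.
B⁴ = [[-1, -6], [3, 2]], giving [a_5, a_4]ᵀ = [[-15], [-3]].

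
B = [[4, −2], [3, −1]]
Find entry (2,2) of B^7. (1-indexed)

−253

tr B = 3 and det B = 2, so the characteristic polynomial is λ² − (3)λ + (2) with roots 2 and 1.
Eigenvectors give P = [[1, −2], [1, −3]] with P⁻¹ = [[3, −2], [1, −1]], and B = P·diag(2, 1)·P⁻¹.
Then B^7 = P·diag(128, 1)·P⁻¹ = [[128, −2], [128, −3]] · [[3, −2], [1, −1]] = [[382, −254], [381, −253]].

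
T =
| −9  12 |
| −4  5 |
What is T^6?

[[2913, −4368], [1456, −2183]]

tr T = −4 and det T = 3, so the characteristic polynomial is λ² − (−4)λ + (3) with roots −3 and −1.
Eigenvectors give P = [[2, −3], [1, −2]] with P⁻¹ = [[2, −3], [1, −2]], and T = P·diag(−3, −1)·P⁻¹.
Then T^6 = P·diag(729, 1)·P⁻¹ = [[1458, −3], [729, −2]] · [[2, −3], [1, −2]] = [[2913, −4368], [1456, −2183]].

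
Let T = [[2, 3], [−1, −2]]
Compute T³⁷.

T² = I (check: tr T = 0 and det T = −1), so T³⁷ = T since 37 is odd.

[[2, 3], [−1, −2]]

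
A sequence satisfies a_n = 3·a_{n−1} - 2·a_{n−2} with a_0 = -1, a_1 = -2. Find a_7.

With companion matrix T = [[3, -2], [1, 0]], [a_n, a_{n−1}]ᵀ = T·[a_{n−1}, a_{n−2}]ᵀ, so [a_7, a_6]ᵀ = T⁶·[a_1, a_0]ᵀ.
T⁶ = [[127, -126], [63, -62]], giving [a_7, a_6]ᵀ = [[-128], [-64]].

-128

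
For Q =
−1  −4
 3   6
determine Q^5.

tr Q = 5 and det Q = 6, so the characteristic polynomial is λ² − (5)λ + (6) with roots 3 and 2.
Eigenvectors give P = [[1, −4], [−1, 3]] with P⁻¹ = [[−3, −4], [−1, −1]], and Q = P·diag(3, 2)·P⁻¹.
Then Q^5 = P·diag(243, 32)·P⁻¹ = [[243, −128], [−243, 96]] · [[−3, −4], [−1, −1]] = [[−601, −844], [633, 876]].

[[−601, −844], [633, 876]]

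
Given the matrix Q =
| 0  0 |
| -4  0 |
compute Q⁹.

Q is strictly triangular, hence nilpotent: Q² = 0, so Q⁹ = 0.

[[0, 0], [0, 0]]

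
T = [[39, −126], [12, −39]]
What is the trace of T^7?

0

tr T = 0 and det T = −9, so the characteristic polynomial is λ² − (0)λ + (−9) with roots 3 and −3.
Eigenvectors give P = [[7, 3], [2, 1]] with P⁻¹ = [[1, −3], [−2, 7]], and T = P·diag(3, −3)·P⁻¹.
Then T^7 = P·diag(2187, −2187)·P⁻¹ = [[15309, −6561], [4374, −2187]] · [[1, −3], [−2, 7]] = [[28431, −91854], [8748, −28431]].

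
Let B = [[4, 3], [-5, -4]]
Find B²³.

B² = I (check: tr B = 0 and det B = -1), so B²³ = B since 23 is odd.

[[4, 3], [-5, -4]]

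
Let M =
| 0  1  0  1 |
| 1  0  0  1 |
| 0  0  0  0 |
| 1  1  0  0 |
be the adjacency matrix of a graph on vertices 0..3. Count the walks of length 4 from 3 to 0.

The number of length-4 walks from vertex 3 to vertex 0 is entry (3,0) of M^4, where M is the adjacency matrix.
M^2 = [[2, 1, 0, 1], [1, 2, 0, 1], [0, 0, 0, 0], [1, 1, 0, 2]]
M^3 = [[2, 3, 0, 3], [3, 2, 0, 3], [0, 0, 0, 0], [3, 3, 0, 2]]
M^4 = [[6, 5, 0, 5], [5, 6, 0, 5], [0, 0, 0, 0], [5, 5, 0, 6]]

5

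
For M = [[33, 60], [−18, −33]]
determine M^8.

[[6561, 0], [0, 6561]]

tr M = 0 and det M = −9, so the characteristic polynomial is λ² − (0)λ + (−9) with roots 3 and −3.
Eigenvectors give P = [[2, −5], [−1, 3]] with P⁻¹ = [[3, 5], [1, 2]], and M = P·diag(3, −3)·P⁻¹.
Then M^8 = P·diag(6561, 6561)·P⁻¹ = [[13122, −32805], [−6561, 19683]] · [[3, 5], [1, 2]] = [[6561, 0], [0, 6561]].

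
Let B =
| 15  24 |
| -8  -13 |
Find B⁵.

tr B = 2 and det B = -3, so the characteristic polynomial is λ² − (2)λ + (-3) with roots 3 and -1.
Eigenvectors give P = [[-2, -3], [1, 2]] with P⁻¹ = [[-2, -3], [1, 2]], and B = P·diag(3, -1)·P⁻¹.
Then B⁵ = P·diag(243, -1)·P⁻¹ = [[-486, 3], [243, -2]] · [[-2, -3], [1, 2]] = [[975, 1464], [-488, -733]].

[[975, 1464], [-488, -733]]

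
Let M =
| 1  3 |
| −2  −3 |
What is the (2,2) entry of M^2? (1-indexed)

3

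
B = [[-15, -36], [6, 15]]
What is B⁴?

[[81, 0], [0, 81]]

tr B = 0 and det B = -9, so the characteristic polynomial is λ² − (0)λ + (-9) with roots 3 and -3.
Eigenvectors give P = [[-2, 3], [1, -1]] with P⁻¹ = [[1, 3], [1, 2]], and B = P·diag(3, -3)·P⁻¹.
Then B⁴ = P·diag(81, 81)·P⁻¹ = [[-162, 243], [81, -81]] · [[1, 3], [1, 2]] = [[81, 0], [0, 81]].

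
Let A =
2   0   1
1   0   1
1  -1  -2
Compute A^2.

[[5, -1, 0], [3, -1, -1], [-1, 2, 4]]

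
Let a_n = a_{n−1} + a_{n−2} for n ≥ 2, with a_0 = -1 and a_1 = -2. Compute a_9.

-89

With companion matrix A = [[1, 1], [1, 0]], [a_n, a_{n−1}]ᵀ = A·[a_{n−1}, a_{n−2}]ᵀ, so [a_9, a_8]ᵀ = A⁸·[a_1, a_0]ᵀ.
A⁸ = [[34, 21], [21, 13]], giving [a_9, a_8]ᵀ = [[-89], [-55]].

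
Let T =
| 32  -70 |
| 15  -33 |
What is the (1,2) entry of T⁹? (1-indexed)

-282730

tr T = -1 and det T = -6, so the characteristic polynomial is λ² − (-1)λ + (-6) with roots -3 and 2.
Eigenvectors give P = [[2, 7], [1, 3]] with P⁻¹ = [[-3, 7], [1, -2]], and T = P·diag(-3, 2)·P⁻¹.
Then T⁹ = P·diag(-19683, 512)·P⁻¹ = [[-39366, 3584], [-19683, 1536]] · [[-3, 7], [1, -2]] = [[121682, -282730], [60585, -140853]].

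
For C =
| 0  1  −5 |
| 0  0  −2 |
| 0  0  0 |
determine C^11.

[[0, 0, 0], [0, 0, 0], [0, 0, 0]]

C is strictly triangular, hence nilpotent: C^3 = 0, so C^11 = 0.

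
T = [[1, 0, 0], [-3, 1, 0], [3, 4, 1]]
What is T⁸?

[[1, 0, 0], [-24, 1, 0], [-312, 32, 1]]

T = I + N where N = [[0, 0, 0], [-3, 0, 0], [3, 4, 0]] is strictly lower-triangular, so N³ = 0.
(I + N)⁸ = I + 8·N + 28·N² = [[1, 0, 0], [-24, 1, 0], [-312, 32, 1]].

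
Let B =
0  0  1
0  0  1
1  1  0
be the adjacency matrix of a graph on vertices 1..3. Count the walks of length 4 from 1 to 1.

The number of length-4 walks from vertex 1 to vertex 1 is entry (1,1) of B^4, where B is the adjacency matrix.
B^2 = [[1, 1, 0], [1, 1, 0], [0, 0, 2]]
B^3 = [[0, 0, 2], [0, 0, 2], [2, 2, 0]]
B^4 = [[2, 2, 0], [2, 2, 0], [0, 0, 4]]

2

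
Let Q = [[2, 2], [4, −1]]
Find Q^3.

[[32, 22], [44, −1]]

Q^2 = [[12, 2], [4, 9]]
Q^3 = [[32, 22], [44, −1]]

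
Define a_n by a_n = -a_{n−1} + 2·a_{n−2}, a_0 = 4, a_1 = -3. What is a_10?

With companion matrix Q = [[-1, 2], [1, 0]], [a_n, a_{n−1}]ᵀ = Q·[a_{n−1}, a_{n−2}]ᵀ, so [a_10, a_9]ᵀ = Q⁹·[a_1, a_0]ᵀ.
Q⁹ = [[-341, 342], [171, -170]], giving [a_10, a_9]ᵀ = [[2391], [-1193]].

2391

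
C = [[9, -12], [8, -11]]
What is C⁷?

[[4377, -6564], [4376, -6563]]

tr C = -2 and det C = -3, so the characteristic polynomial is λ² − (-2)λ + (-3) with roots 1 and -3.
Eigenvectors give P = [[-3, 1], [-2, 1]] with P⁻¹ = [[-1, 1], [-2, 3]], and C = P·diag(1, -3)·P⁻¹.
Then C⁷ = P·diag(1, -2187)·P⁻¹ = [[-3, -2187], [-2, -2187]] · [[-1, 1], [-2, 3]] = [[4377, -6564], [4376, -6563]].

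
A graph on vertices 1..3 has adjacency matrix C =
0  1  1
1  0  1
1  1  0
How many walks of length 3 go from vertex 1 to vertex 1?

2

The number of length-3 walks from vertex 1 to vertex 1 is entry (1,1) of C³, where C is the adjacency matrix.
C² = [[2, 1, 1], [1, 2, 1], [1, 1, 2]]
C³ = [[2, 3, 3], [3, 2, 3], [3, 3, 2]]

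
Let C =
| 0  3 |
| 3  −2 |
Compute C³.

[[−18, 39], [39, −44]]

C² = [[9, −6], [−6, 13]]
C³ = [[−18, 39], [39, −44]]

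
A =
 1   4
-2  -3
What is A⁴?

A² = [[-7, -8], [4, 1]]
A³ = [[9, -4], [2, 13]]
A⁴ = [[17, 48], [-24, -31]]

[[17, 48], [-24, -31]]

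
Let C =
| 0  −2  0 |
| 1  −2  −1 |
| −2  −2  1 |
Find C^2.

[[−2, 4, 2], [0, 4, 1], [−4, 6, 3]]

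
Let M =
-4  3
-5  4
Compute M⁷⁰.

M² = I (check: tr M = 0 and det M = -1), so M⁷⁰ = I since 70 is even.

[[1, 0], [0, 1]]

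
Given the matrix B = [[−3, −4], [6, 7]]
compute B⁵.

tr B = 4 and det B = 3, so the characteristic polynomial is λ² − (4)λ + (3) with roots 3 and 1.
Eigenvectors give P = [[−2, −1], [3, 1]] with P⁻¹ = [[1, 1], [−3, −2]], and B = P·diag(3, 1)·P⁻¹.
Then B⁵ = P·diag(243, 1)·P⁻¹ = [[−486, −1], [729, 1]] · [[1, 1], [−3, −2]] = [[−483, −484], [726, 727]].

[[−483, −484], [726, 727]]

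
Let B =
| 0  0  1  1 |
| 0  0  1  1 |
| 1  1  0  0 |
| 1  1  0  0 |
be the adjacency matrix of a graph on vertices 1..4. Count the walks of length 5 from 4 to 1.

16

The number of length-5 walks from vertex 4 to vertex 1 is entry (4,1) of B⁵, where B is the adjacency matrix.
B² = [[2, 2, 0, 0], [2, 2, 0, 0], [0, 0, 2, 2], [0, 0, 2, 2]]
B³ = [[0, 0, 4, 4], [0, 0, 4, 4], [4, 4, 0, 0], [4, 4, 0, 0]]
B⁴ = [[8, 8, 0, 0], [8, 8, 0, 0], [0, 0, 8, 8], [0, 0, 8, 8]]
B⁵ = [[0, 0, 16, 16], [0, 0, 16, 16], [16, 16, 0, 0], [16, 16, 0, 0]]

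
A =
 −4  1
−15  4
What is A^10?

[[1, 0], [0, 1]]

A² = I (check: tr A = 0 and det A = −1), so A^10 = I since 10 is even.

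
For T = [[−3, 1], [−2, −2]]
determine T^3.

T^2 = [[7, −5], [10, 2]]
T^3 = [[−11, 17], [−34, 6]]

[[−11, 17], [−34, 6]]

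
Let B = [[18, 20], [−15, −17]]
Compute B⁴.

[[276, 260], [−195, −179]]

tr B = 1 and det B = −6, so the characteristic polynomial is λ² − (1)λ + (−6) with roots −2 and 3.
Eigenvectors give P = [[−1, 4], [1, −3]] with P⁻¹ = [[3, 4], [1, 1]], and B = P·diag(−2, 3)·P⁻¹.
Then B⁴ = P·diag(16, 81)·P⁻¹ = [[−16, 324], [16, −243]] · [[3, 4], [1, 1]] = [[276, 260], [−195, −179]].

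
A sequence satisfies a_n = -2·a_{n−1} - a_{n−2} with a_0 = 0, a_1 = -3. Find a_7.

-21

With companion matrix T = [[-2, -1], [1, 0]], [a_n, a_{n−1}]ᵀ = T·[a_{n−1}, a_{n−2}]ᵀ, so [a_7, a_6]ᵀ = T^6·[a_1, a_0]ᵀ.
T^6 = [[7, 6], [-6, -5]], giving [a_7, a_6]ᵀ = [[-21], [18]].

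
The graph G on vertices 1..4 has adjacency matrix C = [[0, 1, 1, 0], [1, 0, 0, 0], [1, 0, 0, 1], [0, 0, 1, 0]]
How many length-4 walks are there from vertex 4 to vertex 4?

2

The number of length-4 walks from vertex 4 to vertex 4 is entry (4,4) of C⁴, where C is the adjacency matrix.
C² = [[2, 0, 0, 1], [0, 1, 1, 0], [0, 1, 2, 0], [1, 0, 0, 1]]
C³ = [[0, 2, 3, 0], [2, 0, 0, 1], [3, 0, 0, 2], [0, 1, 2, 0]]
C⁴ = [[5, 0, 0, 3], [0, 2, 3, 0], [0, 3, 5, 0], [3, 0, 0, 2]]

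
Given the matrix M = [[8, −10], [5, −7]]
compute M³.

tr M = 1 and det M = −6, so the characteristic polynomial is λ² − (1)λ + (−6) with roots 3 and −2.
Eigenvectors give P = [[−2, −1], [−1, −1]] with P⁻¹ = [[−1, 1], [1, −2]], and M = P·diag(3, −2)·P⁻¹.
Then M³ = P·diag(27, −8)·P⁻¹ = [[−54, 8], [−27, 8]] · [[−1, 1], [1, −2]] = [[62, −70], [35, −43]].

[[62, −70], [35, −43]]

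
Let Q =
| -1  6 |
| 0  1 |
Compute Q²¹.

Q² = I (check: tr Q = 0 and det Q = -1), so Q²¹ = Q since 21 is odd.

[[-1, 6], [0, 1]]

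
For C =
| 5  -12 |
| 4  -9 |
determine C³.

tr C = -4 and det C = 3, so the characteristic polynomial is λ² − (-4)λ + (3) with roots -1 and -3.
Eigenvectors give P = [[-2, 3], [-1, 2]] with P⁻¹ = [[-2, 3], [-1, 2]], and C = P·diag(-1, -3)·P⁻¹.
Then C³ = P·diag(-1, -27)·P⁻¹ = [[2, -81], [1, -54]] · [[-2, 3], [-1, 2]] = [[77, -156], [52, -105]].

[[77, -156], [52, -105]]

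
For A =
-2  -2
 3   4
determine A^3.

A^2 = [[-2, -4], [6, 10]]
A^3 = [[-8, -12], [18, 28]]

[[-8, -12], [18, 28]]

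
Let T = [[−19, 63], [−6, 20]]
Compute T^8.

tr T = 1 and det T = −2, so the characteristic polynomial is λ² − (1)λ + (−2) with roots −1 and 2.
Eigenvectors give P = [[7, 3], [2, 1]] with P⁻¹ = [[1, −3], [−2, 7]], and T = P·diag(−1, 2)·P⁻¹.
Then T^8 = P·diag(1, 256)·P⁻¹ = [[7, 768], [2, 256]] · [[1, −3], [−2, 7]] = [[−1529, 5355], [−510, 1786]].

[[−1529, 5355], [−510, 1786]]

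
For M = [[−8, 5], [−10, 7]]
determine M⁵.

tr M = −1 and det M = −6, so the characteristic polynomial is λ² − (−1)λ + (−6) with roots 2 and −3.
Eigenvectors give P = [[1, 1], [2, 1]] with P⁻¹ = [[−1, 1], [2, −1]], and M = P·diag(2, −3)·P⁻¹.
Then M⁵ = P·diag(32, −243)·P⁻¹ = [[32, −243], [64, −243]] · [[−1, 1], [2, −1]] = [[−518, 275], [−550, 307]].

[[−518, 275], [−550, 307]]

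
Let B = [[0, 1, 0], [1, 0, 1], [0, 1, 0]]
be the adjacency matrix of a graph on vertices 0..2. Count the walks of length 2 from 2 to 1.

The number of length-2 walks from vertex 2 to vertex 1 is entry (2,1) of B², where B is the adjacency matrix.
B² = [[1, 0, 1], [0, 2, 0], [1, 0, 1]]

0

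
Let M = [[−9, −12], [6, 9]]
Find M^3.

tr M = 0 and det M = −9, so the characteristic polynomial is λ² − (0)λ + (−9) with roots −3 and 3.
Eigenvectors give P = [[−2, −1], [1, 1]] with P⁻¹ = [[−1, −1], [1, 2]], and M = P·diag(−3, 3)·P⁻¹.
Then M^3 = P·diag(−27, 27)·P⁻¹ = [[54, −27], [−27, 27]] · [[−1, −1], [1, 2]] = [[−81, −108], [54, 81]].

[[−81, −108], [54, 81]]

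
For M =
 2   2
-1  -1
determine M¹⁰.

[[2, 2], [-1, -1]]

M² = M (a projection; rank 1, trace 1), so M¹⁰ = M.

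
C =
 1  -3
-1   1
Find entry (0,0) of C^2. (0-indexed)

4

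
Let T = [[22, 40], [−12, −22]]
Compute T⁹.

tr T = 0 and det T = −4, so the characteristic polynomial is λ² − (0)λ + (−4) with roots 2 and −2.
Eigenvectors give P = [[−2, −5], [1, 3]] with P⁻¹ = [[−3, −5], [1, 2]], and T = P·diag(2, −2)·P⁻¹.
Then T⁹ = P·diag(512, −512)·P⁻¹ = [[−1024, 2560], [512, −1536]] · [[−3, −5], [1, 2]] = [[5632, 10240], [−3072, −5632]].

[[5632, 10240], [−3072, −5632]]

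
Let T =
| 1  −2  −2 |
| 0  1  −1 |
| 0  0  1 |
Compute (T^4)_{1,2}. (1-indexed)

−8

T = I + N where N = [[0, −2, −2], [0, 0, −1], [0, 0, 0]] is strictly upper-triangular, so N^3 = 0.
(I + N)^4 = I + 4·N + 6·N^2 = [[1, −8, 4], [0, 1, −4], [0, 0, 1]].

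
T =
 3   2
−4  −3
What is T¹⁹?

T² = I (check: tr T = 0 and det T = −1), so T¹⁹ = T since 19 is odd.

[[3, 2], [−4, −3]]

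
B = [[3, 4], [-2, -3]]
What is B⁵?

[[3, 4], [-2, -3]]

B² = I (check: tr B = 0 and det B = -1), so B⁵ = B since 5 is odd.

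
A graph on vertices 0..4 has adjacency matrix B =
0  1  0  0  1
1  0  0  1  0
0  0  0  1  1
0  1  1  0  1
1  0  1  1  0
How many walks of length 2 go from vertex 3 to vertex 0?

The number of length-2 walks from vertex 3 to vertex 0 is entry (3,0) of B², where B is the adjacency matrix.
B² = [[2, 0, 1, 2, 0], [0, 2, 1, 0, 2], [1, 1, 2, 1, 1], [2, 0, 1, 3, 1], [0, 2, 1, 1, 3]]

2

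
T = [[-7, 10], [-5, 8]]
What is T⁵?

[[-307, 550], [-275, 518]]

tr T = 1 and det T = -6, so the characteristic polynomial is λ² − (1)λ + (-6) with roots 3 and -2.
Eigenvectors give P = [[1, 2], [1, 1]] with P⁻¹ = [[-1, 2], [1, -1]], and T = P·diag(3, -2)·P⁻¹.
Then T⁵ = P·diag(243, -32)·P⁻¹ = [[243, -64], [243, -32]] · [[-1, 2], [1, -1]] = [[-307, 550], [-275, 518]].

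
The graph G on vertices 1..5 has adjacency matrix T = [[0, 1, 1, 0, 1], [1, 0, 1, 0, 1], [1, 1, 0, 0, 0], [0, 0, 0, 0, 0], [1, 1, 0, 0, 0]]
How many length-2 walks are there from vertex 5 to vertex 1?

The number of length-2 walks from vertex 5 to vertex 1 is entry (5,1) of T², where T is the adjacency matrix.
T² = [[3, 2, 1, 0, 1], [2, 3, 1, 0, 1], [1, 1, 2, 0, 2], [0, 0, 0, 0, 0], [1, 1, 2, 0, 2]]

1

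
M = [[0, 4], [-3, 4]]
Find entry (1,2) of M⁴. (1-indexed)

-128

M² = [[-12, 16], [-12, 4]]
M³ = [[-48, 16], [-12, -32]]
M⁴ = [[-48, -128], [96, -176]]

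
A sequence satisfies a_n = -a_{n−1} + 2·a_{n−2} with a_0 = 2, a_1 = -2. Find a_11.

With companion matrix M = [[-1, 2], [1, 0]], [a_n, a_{n−1}]ᵀ = M·[a_{n−1}, a_{n−2}]ᵀ, so [a_11, a_10]ᵀ = M¹⁰·[a_1, a_0]ᵀ.
M¹⁰ = [[683, -682], [-341, 342]], giving [a_11, a_10]ᵀ = [[-2730], [1366]].

-2730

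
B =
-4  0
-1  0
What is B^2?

[[16, 0], [4, 0]]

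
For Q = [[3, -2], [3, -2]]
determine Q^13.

Q² = Q (a projection; rank 1, trace 1), so Q^13 = Q.

[[3, -2], [3, -2]]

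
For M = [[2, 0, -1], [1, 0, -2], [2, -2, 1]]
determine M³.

M² = [[2, 2, -3], [-2, 4, -3], [4, -2, 3]]
M³ = [[0, 6, -9], [-6, 6, -9], [12, -6, 3]]

[[0, 6, -9], [-6, 6, -9], [12, -6, 3]]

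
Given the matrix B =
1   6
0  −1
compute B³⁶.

B² = I (check: tr B = 0 and det B = −1), so B³⁶ = I since 36 is even.

[[1, 0], [0, 1]]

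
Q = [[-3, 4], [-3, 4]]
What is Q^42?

[[-3, 4], [-3, 4]]

Q² = Q (a projection; rank 1, trace 1), so Q^42 = Q.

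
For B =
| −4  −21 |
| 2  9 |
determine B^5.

[[−1234, −4431], [422, 1509]]

tr B = 5 and det B = 6, so the characteristic polynomial is λ² − (5)λ + (6) with roots 3 and 2.
Eigenvectors give P = [[−3, 7], [1, −2]] with P⁻¹ = [[2, 7], [1, 3]], and B = P·diag(3, 2)·P⁻¹.
Then B^5 = P·diag(243, 32)·P⁻¹ = [[−729, 224], [243, −64]] · [[2, 7], [1, 3]] = [[−1234, −4431], [422, 1509]].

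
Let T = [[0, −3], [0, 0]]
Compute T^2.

T is strictly triangular, hence nilpotent: T^2 = 0, so T^2 = 0.

[[0, 0], [0, 0]]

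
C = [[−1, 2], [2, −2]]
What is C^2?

[[5, −6], [−6, 8]]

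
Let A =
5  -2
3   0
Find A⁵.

[[665, -422], [633, -390]]

tr A = 5 and det A = 6, so the characteristic polynomial is λ² − (5)λ + (6) with roots 3 and 2.
Eigenvectors give P = [[1, -2], [1, -3]] with P⁻¹ = [[3, -2], [1, -1]], and A = P·diag(3, 2)·P⁻¹.
Then A⁵ = P·diag(243, 32)·P⁻¹ = [[243, -64], [243, -96]] · [[3, -2], [1, -1]] = [[665, -422], [633, -390]].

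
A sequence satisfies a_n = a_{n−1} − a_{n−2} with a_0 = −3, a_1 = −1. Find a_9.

3

With companion matrix B = [[1, −1], [1, 0]], [a_n, a_{n−1}]ᵀ = B·[a_{n−1}, a_{n−2}]ᵀ, so [a_9, a_8]ᵀ = B⁸·[a_1, a_0]ᵀ.
B⁸ = [[0, −1], [1, −1]], giving [a_9, a_8]ᵀ = [[3], [2]].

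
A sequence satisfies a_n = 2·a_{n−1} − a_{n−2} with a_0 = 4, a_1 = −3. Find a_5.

−31

With companion matrix Q = [[2, −1], [1, 0]], [a_n, a_{n−1}]ᵀ = Q·[a_{n−1}, a_{n−2}]ᵀ, so [a_5, a_4]ᵀ = Q⁴·[a_1, a_0]ᵀ.
Q⁴ = [[5, −4], [4, −3]], giving [a_5, a_4]ᵀ = [[−31], [−24]].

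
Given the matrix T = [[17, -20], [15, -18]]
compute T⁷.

tr T = -1 and det T = -6, so the characteristic polynomial is λ² − (-1)λ + (-6) with roots -3 and 2.
Eigenvectors give P = [[1, 4], [1, 3]] with P⁻¹ = [[-3, 4], [1, -1]], and T = P·diag(-3, 2)·P⁻¹.
Then T⁷ = P·diag(-2187, 128)·P⁻¹ = [[-2187, 512], [-2187, 384]] · [[-3, 4], [1, -1]] = [[7073, -9260], [6945, -9132]].

[[7073, -9260], [6945, -9132]]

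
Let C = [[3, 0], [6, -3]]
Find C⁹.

[[19683, 0], [39366, -19683]]

tr C = 0 and det C = -9, so the characteristic polynomial is λ² − (0)λ + (-9) with roots 3 and -3.
Eigenvectors give P = [[1, 0], [1, -1]] with P⁻¹ = [[1, 0], [1, -1]], and C = P·diag(3, -3)·P⁻¹.
Then C⁹ = P·diag(19683, -19683)·P⁻¹ = [[19683, 0], [19683, 19683]] · [[1, 0], [1, -1]] = [[19683, 0], [39366, -19683]].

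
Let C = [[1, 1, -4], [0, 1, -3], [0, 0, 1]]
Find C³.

[[1, 3, -21], [0, 1, -9], [0, 0, 1]]

C = I + N where N = [[0, 1, -4], [0, 0, -3], [0, 0, 0]] is strictly upper-triangular, so N³ = 0.
(I + N)³ = I + 3·N + 3·N² = [[1, 3, -21], [0, 1, -9], [0, 0, 1]].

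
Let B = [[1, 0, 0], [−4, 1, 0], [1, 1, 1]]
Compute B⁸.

B = I + N where N = [[0, 0, 0], [−4, 0, 0], [1, 1, 0]] is strictly lower-triangular, so N³ = 0.
(I + N)⁸ = I + 8·N + 28·N² = [[1, 0, 0], [−32, 1, 0], [−104, 8, 1]].

[[1, 0, 0], [−32, 1, 0], [−104, 8, 1]]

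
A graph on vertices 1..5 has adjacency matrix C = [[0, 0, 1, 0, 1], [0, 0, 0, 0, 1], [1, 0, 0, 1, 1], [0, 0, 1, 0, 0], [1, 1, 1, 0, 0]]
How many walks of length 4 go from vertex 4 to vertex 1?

4

The number of length-4 walks from vertex 4 to vertex 1 is entry (4,1) of C⁴, where C is the adjacency matrix.
C² = [[2, 1, 1, 1, 1], [1, 1, 1, 0, 0], [1, 1, 3, 0, 1], [1, 0, 0, 1, 1], [1, 0, 1, 1, 3]]
C³ = [[2, 1, 4, 1, 4], [1, 0, 1, 1, 3], [4, 1, 2, 3, 5], [1, 1, 3, 0, 1], [4, 3, 5, 1, 2]]
C⁴ = [[8, 4, 7, 4, 7], [4, 3, 5, 1, 2], [7, 5, 12, 2, 7], [4, 1, 2, 3, 5], [7, 2, 7, 5, 12]]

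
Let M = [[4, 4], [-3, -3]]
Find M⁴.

[[4, 4], [-3, -3]]

M² = M (a projection; rank 1, trace 1), so M⁴ = M.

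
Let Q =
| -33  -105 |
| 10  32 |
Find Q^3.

[[-237, -735], [70, 218]]

tr Q = -1 and det Q = -6, so the characteristic polynomial is λ² − (-1)λ + (-6) with roots 2 and -3.
Eigenvectors give P = [[-3, 7], [1, -2]] with P⁻¹ = [[2, 7], [1, 3]], and Q = P·diag(2, -3)·P⁻¹.
Then Q^3 = P·diag(8, -27)·P⁻¹ = [[-24, -189], [8, 54]] · [[2, 7], [1, 3]] = [[-237, -735], [70, 218]].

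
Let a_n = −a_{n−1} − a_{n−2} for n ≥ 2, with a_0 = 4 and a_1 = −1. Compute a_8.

−3

With companion matrix T = [[−1, −1], [1, 0]], [a_n, a_{n−1}]ᵀ = T·[a_{n−1}, a_{n−2}]ᵀ, so [a_8, a_7]ᵀ = T⁷·[a_1, a_0]ᵀ.
T⁷ = [[−1, −1], [1, 0]], giving [a_8, a_7]ᵀ = [[−3], [−1]].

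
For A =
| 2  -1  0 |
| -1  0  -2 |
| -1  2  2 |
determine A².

[[5, -2, 2], [0, -3, -4], [-6, 5, 0]]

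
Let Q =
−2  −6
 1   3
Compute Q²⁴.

[[−2, −6], [1, 3]]

Q² = Q (a projection; rank 1, trace 1), so Q²⁴ = Q.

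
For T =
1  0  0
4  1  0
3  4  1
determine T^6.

T = I + N where N = [[0, 0, 0], [4, 0, 0], [3, 4, 0]] is strictly lower-triangular, so N^3 = 0.
(I + N)^6 = I + 6·N + 15·N^2 = [[1, 0, 0], [24, 1, 0], [258, 24, 1]].

[[1, 0, 0], [24, 1, 0], [258, 24, 1]]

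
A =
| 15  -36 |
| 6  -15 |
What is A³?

[[135, -324], [54, -135]]

tr A = 0 and det A = -9, so the characteristic polynomial is λ² − (0)λ + (-9) with roots -3 and 3.
Eigenvectors give P = [[-2, -3], [-1, -1]] with P⁻¹ = [[1, -3], [-1, 2]], and A = P·diag(-3, 3)·P⁻¹.
Then A³ = P·diag(-27, 27)·P⁻¹ = [[54, -81], [27, -27]] · [[1, -3], [-1, 2]] = [[135, -324], [54, -135]].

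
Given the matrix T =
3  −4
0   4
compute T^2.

[[9, −28], [0, 16]]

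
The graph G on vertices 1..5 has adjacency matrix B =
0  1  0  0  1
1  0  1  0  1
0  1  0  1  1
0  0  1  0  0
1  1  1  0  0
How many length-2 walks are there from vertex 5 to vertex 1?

1

The number of length-2 walks from vertex 5 to vertex 1 is entry (5,1) of B², where B is the adjacency matrix.
B² = [[2, 1, 2, 0, 1], [1, 3, 1, 1, 2], [2, 1, 3, 0, 1], [0, 1, 0, 1, 1], [1, 2, 1, 1, 3]]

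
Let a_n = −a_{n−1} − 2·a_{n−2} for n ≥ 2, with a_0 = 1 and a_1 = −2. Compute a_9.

With companion matrix B = [[−1, −2], [1, 0]], [a_n, a_{n−1}]ᵀ = B·[a_{n−1}, a_{n−2}]ᵀ, so [a_9, a_8]ᵀ = B⁸·[a_1, a_0]ᵀ.
B⁸ = [[−17, −6], [3, −14]], giving [a_9, a_8]ᵀ = [[28], [−20]].

28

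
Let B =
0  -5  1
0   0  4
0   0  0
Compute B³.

B is strictly triangular, hence nilpotent: B³ = 0, so B³ = 0.

[[0, 0, 0], [0, 0, 0], [0, 0, 0]]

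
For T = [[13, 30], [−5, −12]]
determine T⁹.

tr T = 1 and det T = −6, so the characteristic polynomial is λ² − (1)λ + (−6) with roots −2 and 3.
Eigenvectors give P = [[−2, 3], [1, −1]] with P⁻¹ = [[1, 3], [1, 2]], and T = P·diag(−2, 3)·P⁻¹.
Then T⁹ = P·diag(−512, 19683)·P⁻¹ = [[1024, 59049], [−512, −19683]] · [[1, 3], [1, 2]] = [[60073, 121170], [−20195, −40902]].

[[60073, 121170], [−20195, −40902]]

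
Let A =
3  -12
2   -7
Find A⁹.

[[39363, -118092], [19682, -59047]]

tr A = -4 and det A = 3, so the characteristic polynomial is λ² − (-4)λ + (3) with roots -3 and -1.
Eigenvectors give P = [[2, 3], [1, 1]] with P⁻¹ = [[-1, 3], [1, -2]], and A = P·diag(-3, -1)·P⁻¹.
Then A⁹ = P·diag(-19683, -1)·P⁻¹ = [[-39366, -3], [-19683, -1]] · [[-1, 3], [1, -2]] = [[39363, -118092], [19682, -59047]].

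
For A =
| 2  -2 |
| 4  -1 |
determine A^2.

[[-4, -2], [4, -7]]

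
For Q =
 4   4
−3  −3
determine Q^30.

[[4, 4], [−3, −3]]

Q² = Q (a projection; rank 1, trace 1), so Q^30 = Q.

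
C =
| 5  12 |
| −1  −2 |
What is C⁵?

tr C = 3 and det C = 2, so the characteristic polynomial is λ² − (3)λ + (2) with roots 2 and 1.
Eigenvectors give P = [[−4, −3], [1, 1]] with P⁻¹ = [[−1, −3], [1, 4]], and C = P·diag(2, 1)·P⁻¹.
Then C⁵ = P·diag(32, 1)·P⁻¹ = [[−128, −3], [32, 1]] · [[−1, −3], [1, 4]] = [[125, 372], [−31, −92]].

[[125, 372], [−31, −92]]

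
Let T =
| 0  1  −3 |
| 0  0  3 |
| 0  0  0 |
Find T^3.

[[0, 0, 0], [0, 0, 0], [0, 0, 0]]

T is strictly triangular, hence nilpotent: T^3 = 0, so T^3 = 0.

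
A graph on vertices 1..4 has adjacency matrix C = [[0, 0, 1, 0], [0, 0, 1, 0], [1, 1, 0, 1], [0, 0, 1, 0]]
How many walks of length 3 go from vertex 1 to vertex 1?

The number of length-3 walks from vertex 1 to vertex 1 is entry (1,1) of C^3, where C is the adjacency matrix.
C^2 = [[1, 1, 0, 1], [1, 1, 0, 1], [0, 0, 3, 0], [1, 1, 0, 1]]
C^3 = [[0, 0, 3, 0], [0, 0, 3, 0], [3, 3, 0, 3], [0, 0, 3, 0]]

0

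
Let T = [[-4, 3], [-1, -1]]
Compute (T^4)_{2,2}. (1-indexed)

-71

T^2 = [[13, -15], [5, -2]]
T^3 = [[-37, 54], [-18, 17]]
T^4 = [[94, -165], [55, -71]]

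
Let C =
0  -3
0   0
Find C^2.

[[0, 0], [0, 0]]

C is strictly triangular, hence nilpotent: C^2 = 0, so C^2 = 0.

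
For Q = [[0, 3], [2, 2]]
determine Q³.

Q² = [[6, 6], [4, 10]]
Q³ = [[12, 30], [20, 32]]

[[12, 30], [20, 32]]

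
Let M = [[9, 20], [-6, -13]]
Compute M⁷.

[[10929, 21860], [-6558, -13117]]

tr M = -4 and det M = 3, so the characteristic polynomial is λ² − (-4)λ + (3) with roots -1 and -3.
Eigenvectors give P = [[-2, -5], [1, 3]] with P⁻¹ = [[-3, -5], [1, 2]], and M = P·diag(-1, -3)·P⁻¹.
Then M⁷ = P·diag(-1, -2187)·P⁻¹ = [[2, 10935], [-1, -6561]] · [[-3, -5], [1, 2]] = [[10929, 21860], [-6558, -13117]].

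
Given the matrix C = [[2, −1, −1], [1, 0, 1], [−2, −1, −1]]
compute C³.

C² = [[5, −1, −2], [0, −2, −2], [−3, 3, 2]]
C³ = [[13, −3, −4], [2, 2, 0], [−7, 1, 4]]

[[13, −3, −4], [2, 2, 0], [−7, 1, 4]]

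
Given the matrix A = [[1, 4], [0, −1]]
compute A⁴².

[[1, 0], [0, 1]]

A² = I (check: tr A = 0 and det A = −1), so A⁴² = I since 42 is even.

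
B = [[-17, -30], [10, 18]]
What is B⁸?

[[-18659, -37830], [12610, 25476]]

tr B = 1 and det B = -6, so the characteristic polynomial is λ² − (1)λ + (-6) with roots -2 and 3.
Eigenvectors give P = [[-2, -3], [1, 2]] with P⁻¹ = [[-2, -3], [1, 2]], and B = P·diag(-2, 3)·P⁻¹.
Then B⁸ = P·diag(256, 6561)·P⁻¹ = [[-512, -19683], [256, 13122]] · [[-2, -3], [1, 2]] = [[-18659, -37830], [12610, 25476]].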